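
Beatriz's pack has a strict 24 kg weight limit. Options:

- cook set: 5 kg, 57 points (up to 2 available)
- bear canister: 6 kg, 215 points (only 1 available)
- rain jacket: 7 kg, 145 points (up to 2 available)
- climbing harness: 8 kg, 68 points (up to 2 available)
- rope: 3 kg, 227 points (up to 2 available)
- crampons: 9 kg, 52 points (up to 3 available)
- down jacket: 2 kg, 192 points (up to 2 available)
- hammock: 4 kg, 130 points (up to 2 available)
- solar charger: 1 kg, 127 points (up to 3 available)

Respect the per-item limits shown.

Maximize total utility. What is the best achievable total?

Bear canister + 2×rope + 2×down jacket + hammock + 3×solar charger uses 23 of the 24 kg and totals 1564.

1564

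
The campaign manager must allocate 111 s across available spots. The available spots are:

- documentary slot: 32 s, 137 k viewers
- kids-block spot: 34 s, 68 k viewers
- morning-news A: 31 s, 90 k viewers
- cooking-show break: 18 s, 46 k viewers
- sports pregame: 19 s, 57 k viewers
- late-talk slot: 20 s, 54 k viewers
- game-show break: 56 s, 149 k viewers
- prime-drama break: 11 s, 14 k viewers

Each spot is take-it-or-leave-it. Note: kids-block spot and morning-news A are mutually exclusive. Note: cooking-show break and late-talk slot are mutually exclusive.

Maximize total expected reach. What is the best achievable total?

344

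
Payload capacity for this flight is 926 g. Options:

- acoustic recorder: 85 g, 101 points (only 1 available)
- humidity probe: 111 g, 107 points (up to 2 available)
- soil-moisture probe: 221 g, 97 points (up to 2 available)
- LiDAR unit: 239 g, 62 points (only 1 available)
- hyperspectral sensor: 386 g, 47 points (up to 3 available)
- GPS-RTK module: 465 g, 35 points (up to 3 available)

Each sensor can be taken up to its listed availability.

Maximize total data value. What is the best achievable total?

509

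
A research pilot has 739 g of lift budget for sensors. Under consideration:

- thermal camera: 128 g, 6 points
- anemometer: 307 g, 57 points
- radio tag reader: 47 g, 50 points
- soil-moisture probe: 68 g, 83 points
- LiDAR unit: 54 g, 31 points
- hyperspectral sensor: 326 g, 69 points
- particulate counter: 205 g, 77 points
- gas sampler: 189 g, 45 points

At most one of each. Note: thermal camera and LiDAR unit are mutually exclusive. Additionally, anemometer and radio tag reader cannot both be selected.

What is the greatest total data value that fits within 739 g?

310

Best packing: radio tag reader + soil-moisture probe + LiDAR unit + hyperspectral sensor + particulate counter — 700 g, 310 total.
The spare 39 g is too small for any remaining sensor, and no feasible exchange beats 310.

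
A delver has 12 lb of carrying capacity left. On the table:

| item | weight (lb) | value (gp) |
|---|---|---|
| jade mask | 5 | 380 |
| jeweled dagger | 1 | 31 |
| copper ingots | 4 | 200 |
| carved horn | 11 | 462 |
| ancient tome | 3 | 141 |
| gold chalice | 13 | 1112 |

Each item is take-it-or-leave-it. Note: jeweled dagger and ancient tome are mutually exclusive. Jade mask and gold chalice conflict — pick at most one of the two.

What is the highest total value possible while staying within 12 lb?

Taking jade mask + copper ingots + ancient tome: 12 lb used, 721 in value.
Runner-up jade mask + jeweled dagger + copper ingots tops out at 611.

721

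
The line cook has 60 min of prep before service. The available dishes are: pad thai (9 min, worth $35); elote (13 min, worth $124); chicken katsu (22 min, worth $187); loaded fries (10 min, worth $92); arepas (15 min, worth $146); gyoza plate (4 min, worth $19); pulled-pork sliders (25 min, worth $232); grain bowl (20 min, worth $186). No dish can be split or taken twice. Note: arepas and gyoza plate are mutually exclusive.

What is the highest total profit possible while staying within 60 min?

Greedy by ratio would take elote + loaded fries + arepas + grain bowl: 58 min used, total 548.
Dropping elote and loaded fries frees 23 min; slotting in pulled-pork sliders (25 min) lifts the total to 564 at 60 min.
An exhaustive check of the 256 subsets confirms 564.

564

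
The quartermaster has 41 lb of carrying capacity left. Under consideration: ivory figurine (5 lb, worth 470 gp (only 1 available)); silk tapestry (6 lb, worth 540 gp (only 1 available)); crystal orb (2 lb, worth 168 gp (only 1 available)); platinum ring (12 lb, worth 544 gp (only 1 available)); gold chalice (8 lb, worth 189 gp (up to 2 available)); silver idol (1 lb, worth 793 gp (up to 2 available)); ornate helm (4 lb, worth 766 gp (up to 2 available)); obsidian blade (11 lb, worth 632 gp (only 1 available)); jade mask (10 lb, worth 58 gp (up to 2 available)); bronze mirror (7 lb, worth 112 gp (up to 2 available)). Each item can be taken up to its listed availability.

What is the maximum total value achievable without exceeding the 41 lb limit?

5040

Taking ivory figurine + silk tapestry + crystal orb + 2×silver idol + 2×ornate helm + obsidian blade + bronze mirror: 41 lb used, 5040 in value.
That's the maximum — no swap from here does better than 5040.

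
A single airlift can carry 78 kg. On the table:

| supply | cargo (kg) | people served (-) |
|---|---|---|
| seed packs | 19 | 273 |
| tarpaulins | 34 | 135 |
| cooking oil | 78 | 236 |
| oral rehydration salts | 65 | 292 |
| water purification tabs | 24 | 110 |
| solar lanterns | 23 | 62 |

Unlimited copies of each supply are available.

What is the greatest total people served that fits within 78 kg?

1092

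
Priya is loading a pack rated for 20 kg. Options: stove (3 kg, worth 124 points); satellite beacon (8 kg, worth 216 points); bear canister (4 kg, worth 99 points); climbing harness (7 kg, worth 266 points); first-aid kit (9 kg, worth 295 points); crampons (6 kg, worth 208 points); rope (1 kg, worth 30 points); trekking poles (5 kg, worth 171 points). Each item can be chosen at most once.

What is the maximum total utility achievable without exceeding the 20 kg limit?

715

Density check — stove 41.33, climbing harness 38.00, crampons 34.67 are the best per kg.
Filling by ratio: stove + climbing harness + crampons + rope for 628, with 3 kg left unused.
Replace crampons with first-aid kit: the trade gains 87 net, giving 715 at 20 kg.
Nothing else within 20 kg beats 715.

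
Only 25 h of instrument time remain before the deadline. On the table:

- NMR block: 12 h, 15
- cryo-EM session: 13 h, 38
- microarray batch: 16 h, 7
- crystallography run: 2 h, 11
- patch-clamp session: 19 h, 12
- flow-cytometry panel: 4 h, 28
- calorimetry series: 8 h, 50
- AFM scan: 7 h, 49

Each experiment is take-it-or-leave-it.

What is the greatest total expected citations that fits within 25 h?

138

Ranking by ratio (expected citations/h): flow-cytometry panel 7.00, AFM scan 7.00, calorimetry series 6.25.
The ratio ordering already packs tightly: crystallography run + flow-cytometry panel + calorimetry series + AFM scan, 21 h, 138.
Every other selection either busts 25 h or fails to beat 138.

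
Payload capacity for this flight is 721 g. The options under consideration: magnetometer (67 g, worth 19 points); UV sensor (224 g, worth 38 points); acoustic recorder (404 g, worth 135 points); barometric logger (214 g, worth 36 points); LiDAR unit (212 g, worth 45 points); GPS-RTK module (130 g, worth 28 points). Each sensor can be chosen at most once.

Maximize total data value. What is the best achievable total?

The ratio heuristic lands on magnetometer + acoustic recorder + GPS-RTK module (182) but leaves 120 g idle.
The 130 g tied up in GPS-RTK module is better spent on LiDAR unit — total rises to 199 (683 g).

199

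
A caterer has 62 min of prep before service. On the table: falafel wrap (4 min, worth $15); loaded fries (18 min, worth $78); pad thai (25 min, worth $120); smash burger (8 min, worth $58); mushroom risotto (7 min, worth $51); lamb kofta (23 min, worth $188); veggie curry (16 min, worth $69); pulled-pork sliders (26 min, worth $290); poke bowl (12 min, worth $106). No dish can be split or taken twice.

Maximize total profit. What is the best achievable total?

584

Lamb kofta + pulled-pork sliders + poke bowl uses 61 of the 62 min and totals 584.
No other feasible combination exceeds 584.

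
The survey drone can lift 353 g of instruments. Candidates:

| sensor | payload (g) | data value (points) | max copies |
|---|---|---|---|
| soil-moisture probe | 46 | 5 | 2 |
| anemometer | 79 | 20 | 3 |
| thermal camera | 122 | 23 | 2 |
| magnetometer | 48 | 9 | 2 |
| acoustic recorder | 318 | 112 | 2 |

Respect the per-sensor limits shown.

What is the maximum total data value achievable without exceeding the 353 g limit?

112

Taking acoustic recorder: 318 g used, 112 in data value.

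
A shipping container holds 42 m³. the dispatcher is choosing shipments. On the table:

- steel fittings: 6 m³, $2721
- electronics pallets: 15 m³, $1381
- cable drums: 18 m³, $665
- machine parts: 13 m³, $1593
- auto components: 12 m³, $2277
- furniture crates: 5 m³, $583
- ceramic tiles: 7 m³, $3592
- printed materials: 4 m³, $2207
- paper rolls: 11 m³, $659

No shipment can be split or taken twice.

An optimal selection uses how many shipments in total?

5

Optimal total is 12390.
One optimal bundle: steel fittings + machine parts + auto components + ceramic tiles + printed materials (42 m³).
Any selection reaching 12390 contains exactly 5 shipments.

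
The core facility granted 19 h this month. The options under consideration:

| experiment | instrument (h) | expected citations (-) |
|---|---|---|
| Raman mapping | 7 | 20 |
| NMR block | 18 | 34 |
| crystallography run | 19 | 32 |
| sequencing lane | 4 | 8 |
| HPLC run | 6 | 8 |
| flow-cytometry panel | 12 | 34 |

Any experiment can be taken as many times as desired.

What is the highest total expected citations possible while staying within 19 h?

54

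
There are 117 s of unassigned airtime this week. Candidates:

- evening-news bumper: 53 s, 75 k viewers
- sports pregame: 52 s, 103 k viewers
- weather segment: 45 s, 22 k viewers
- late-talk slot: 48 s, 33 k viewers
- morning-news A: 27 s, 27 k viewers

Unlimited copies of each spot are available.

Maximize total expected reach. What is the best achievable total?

2×sports pregame uses 104 of the 117 s and totals 206.

206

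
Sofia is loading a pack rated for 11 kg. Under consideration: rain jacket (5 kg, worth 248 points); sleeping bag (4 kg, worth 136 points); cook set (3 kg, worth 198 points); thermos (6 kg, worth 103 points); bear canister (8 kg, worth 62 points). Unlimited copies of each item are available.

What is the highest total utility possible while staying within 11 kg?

Taking the top-ratio items first gives 3×cook set for 594 (9 kg).
Replace cook set with rain jacket: the trade gains 50 net, giving 644 at 11 kg.
Nothing else within 11 kg beats 644.

644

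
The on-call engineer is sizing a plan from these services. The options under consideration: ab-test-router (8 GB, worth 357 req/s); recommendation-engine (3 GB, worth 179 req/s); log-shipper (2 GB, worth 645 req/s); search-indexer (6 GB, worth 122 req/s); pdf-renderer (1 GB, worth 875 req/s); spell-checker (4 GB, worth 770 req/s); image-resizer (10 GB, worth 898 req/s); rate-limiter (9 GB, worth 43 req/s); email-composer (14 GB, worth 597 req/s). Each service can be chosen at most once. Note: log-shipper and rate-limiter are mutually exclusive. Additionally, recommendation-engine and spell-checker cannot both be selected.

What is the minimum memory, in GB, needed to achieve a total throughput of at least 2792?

17

Look for the lowest-memory combination reaching 2792.
Taking log-shipper + pdf-renderer + spell-checker + image-resizer gives 3188 (≥ 2792) for 17 GB.
Below 17 GB the best achievable stays under 2792.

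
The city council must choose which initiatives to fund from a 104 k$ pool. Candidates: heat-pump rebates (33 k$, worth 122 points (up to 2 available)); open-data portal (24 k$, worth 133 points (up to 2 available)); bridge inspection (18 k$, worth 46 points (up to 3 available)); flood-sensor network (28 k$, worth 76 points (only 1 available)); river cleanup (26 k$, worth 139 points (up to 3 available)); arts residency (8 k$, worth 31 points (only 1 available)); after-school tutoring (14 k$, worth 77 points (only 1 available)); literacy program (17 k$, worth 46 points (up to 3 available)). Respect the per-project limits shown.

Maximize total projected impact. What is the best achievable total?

550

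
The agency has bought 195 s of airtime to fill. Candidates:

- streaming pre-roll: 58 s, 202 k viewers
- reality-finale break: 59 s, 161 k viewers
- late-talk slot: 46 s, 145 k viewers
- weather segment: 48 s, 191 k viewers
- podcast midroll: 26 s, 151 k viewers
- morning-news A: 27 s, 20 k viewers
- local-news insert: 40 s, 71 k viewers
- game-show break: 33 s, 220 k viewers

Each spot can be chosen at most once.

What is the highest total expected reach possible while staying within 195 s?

784

Best packing: streaming pre-roll + weather segment + podcast midroll + morning-news A + game-show break — 192 s, 784 total.
An exhaustive check of the 256 subsets confirms 784.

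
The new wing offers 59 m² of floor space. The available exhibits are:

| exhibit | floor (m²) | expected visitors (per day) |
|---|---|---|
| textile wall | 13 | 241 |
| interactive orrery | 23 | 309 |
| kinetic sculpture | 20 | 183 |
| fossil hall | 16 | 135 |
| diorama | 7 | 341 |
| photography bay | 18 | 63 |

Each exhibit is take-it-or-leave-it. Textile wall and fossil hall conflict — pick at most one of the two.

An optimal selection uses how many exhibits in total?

Best achievable expected visitors is 891.
One optimal bundle: textile wall + interactive orrery + diorama (43 m²).
Any selection reaching 891 contains exactly 3 exhibits.

3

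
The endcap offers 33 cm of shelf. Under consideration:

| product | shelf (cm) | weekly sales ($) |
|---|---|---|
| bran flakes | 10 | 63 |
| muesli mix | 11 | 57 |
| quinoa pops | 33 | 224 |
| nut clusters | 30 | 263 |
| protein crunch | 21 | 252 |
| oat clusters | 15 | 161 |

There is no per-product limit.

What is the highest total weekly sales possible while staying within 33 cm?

322

A density-first pass picks bran flakes + protein crunch — 315 at 31 cm.
Dropping bran flakes and protein crunch frees 31 cm; slotting in 2×oat clusters (30 cm) lifts the total to 322 at 30 cm.
That's the maximum — no swap from here does better than 322.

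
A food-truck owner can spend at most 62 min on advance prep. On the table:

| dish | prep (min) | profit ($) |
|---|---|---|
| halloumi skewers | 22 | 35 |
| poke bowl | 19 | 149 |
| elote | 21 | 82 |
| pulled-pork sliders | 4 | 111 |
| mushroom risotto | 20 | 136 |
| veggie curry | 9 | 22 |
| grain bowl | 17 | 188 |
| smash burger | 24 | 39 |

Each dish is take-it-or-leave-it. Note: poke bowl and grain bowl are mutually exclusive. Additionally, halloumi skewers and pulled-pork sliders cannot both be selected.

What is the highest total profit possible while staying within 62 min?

517

Ranking by ratio (profit/min): pulled-pork sliders 27.75, grain bowl 11.06, poke bowl 7.84, mushroom risotto 6.80.
Elote + pulled-pork sliders + mushroom risotto + grain bowl uses 62 of the 62 min and totals 517.
An exhaustive check of the 256 subsets confirms 517.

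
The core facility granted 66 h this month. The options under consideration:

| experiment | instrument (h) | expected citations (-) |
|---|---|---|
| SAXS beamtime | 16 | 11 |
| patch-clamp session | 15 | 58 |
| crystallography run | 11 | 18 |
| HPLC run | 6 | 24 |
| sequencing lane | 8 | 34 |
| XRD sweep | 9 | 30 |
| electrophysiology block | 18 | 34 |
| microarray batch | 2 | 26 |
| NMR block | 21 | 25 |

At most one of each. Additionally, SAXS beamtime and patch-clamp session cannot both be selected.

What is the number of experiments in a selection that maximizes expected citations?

6

Optimal total is 206.
For example patch-clamp session + HPLC run + sequencing lane + XRD sweep + electrophysiology block + microarray batch achieves it, using 58 h.
Any selection reaching 206 contains exactly 6 experiments.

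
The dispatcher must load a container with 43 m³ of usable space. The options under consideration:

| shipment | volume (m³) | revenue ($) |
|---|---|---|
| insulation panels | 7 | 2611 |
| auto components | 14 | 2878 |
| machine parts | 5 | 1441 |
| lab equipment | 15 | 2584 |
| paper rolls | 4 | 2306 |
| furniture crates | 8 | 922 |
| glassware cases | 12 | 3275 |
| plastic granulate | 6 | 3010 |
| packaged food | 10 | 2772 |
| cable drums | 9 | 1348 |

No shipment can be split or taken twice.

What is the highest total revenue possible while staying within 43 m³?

14080

Filling by ratio: insulation panels + machine parts + paper rolls + plastic granulate + packaged food + cable drums for 13488, with 2 m³ left unused.
But insulation panels + auto components + paper rolls + glassware cases + plastic granulate fits in 43 m³ and reaches 14080.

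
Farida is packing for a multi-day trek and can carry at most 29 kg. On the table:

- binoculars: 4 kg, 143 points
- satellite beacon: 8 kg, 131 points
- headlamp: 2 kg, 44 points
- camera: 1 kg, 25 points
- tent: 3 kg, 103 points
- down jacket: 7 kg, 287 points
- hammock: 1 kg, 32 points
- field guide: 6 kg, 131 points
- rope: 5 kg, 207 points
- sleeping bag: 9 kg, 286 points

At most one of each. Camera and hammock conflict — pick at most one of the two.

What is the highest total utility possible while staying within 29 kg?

1058

Density check — rope 41.40, down jacket 41.00, binoculars 35.75 are the best per kg.
Binoculars + tent + down jacket + hammock + rope + sleeping bag uses 29 of the 29 kg and totals 1058.
That's the maximum — no feasible swap from here does better than 1058.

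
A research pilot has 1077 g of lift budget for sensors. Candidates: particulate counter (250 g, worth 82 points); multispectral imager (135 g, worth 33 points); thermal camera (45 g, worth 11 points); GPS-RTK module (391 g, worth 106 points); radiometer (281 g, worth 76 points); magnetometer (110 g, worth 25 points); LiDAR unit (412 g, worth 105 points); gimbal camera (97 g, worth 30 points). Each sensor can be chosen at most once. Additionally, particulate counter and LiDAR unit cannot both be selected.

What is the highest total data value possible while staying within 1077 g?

305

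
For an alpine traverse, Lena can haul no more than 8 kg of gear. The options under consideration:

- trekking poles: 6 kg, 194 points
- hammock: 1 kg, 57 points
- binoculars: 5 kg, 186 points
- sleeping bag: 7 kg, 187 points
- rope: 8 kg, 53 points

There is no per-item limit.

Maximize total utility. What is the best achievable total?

456

Ranking by ratio (utility/kg): hammock 57.00, binoculars 37.20, trekking poles 32.33, sleeping bag 26.71.
8×hammock uses 8 of the 8 kg and totals 456.
Every other selection either busts 8 kg or fails to beat 456.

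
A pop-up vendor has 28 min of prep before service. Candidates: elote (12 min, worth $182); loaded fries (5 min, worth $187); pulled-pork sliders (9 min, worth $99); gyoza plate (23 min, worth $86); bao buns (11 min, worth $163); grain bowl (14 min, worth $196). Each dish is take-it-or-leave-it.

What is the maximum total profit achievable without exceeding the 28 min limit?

532

Density check — loaded fries 37.40, elote 15.17, bao buns 14.82, grain bowl 14.00 are the best per min.
The ratio ordering already packs tightly: elote + loaded fries + bao buns, 28 min, 532.
Runner-up loaded fries + pulled-pork sliders + grain bowl tops out at 482.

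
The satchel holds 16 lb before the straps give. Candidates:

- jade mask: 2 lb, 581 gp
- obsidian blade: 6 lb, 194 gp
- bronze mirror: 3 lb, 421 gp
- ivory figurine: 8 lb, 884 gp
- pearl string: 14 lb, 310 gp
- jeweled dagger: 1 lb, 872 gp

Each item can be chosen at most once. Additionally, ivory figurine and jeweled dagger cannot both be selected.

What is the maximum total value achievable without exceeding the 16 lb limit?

Taking jade mask + obsidian blade + bronze mirror + jeweled dagger: 12 lb used, 2068 in value.
No other feasible combination exceeds 2068.

2068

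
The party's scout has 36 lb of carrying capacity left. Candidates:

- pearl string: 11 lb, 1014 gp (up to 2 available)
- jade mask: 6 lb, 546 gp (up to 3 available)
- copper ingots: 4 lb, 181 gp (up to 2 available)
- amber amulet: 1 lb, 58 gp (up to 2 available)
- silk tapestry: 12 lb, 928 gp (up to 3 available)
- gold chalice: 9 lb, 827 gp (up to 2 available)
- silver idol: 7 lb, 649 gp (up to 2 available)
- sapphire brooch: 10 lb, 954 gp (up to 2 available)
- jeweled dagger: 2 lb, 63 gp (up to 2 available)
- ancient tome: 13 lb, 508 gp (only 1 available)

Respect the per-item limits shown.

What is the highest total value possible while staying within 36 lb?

3384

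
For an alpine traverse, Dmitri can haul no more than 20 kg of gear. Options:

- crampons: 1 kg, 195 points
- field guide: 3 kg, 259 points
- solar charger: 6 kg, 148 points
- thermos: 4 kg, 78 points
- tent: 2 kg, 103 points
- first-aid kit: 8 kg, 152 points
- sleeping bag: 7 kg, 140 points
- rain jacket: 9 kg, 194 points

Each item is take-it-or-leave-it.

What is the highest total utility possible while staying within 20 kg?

857

The ratio heuristic lands on crampons + field guide + solar charger + tent + sleeping bag (845) but leaves 1 kg idle.
Replace sleeping bag with first-aid kit: the trade gains 12 net, giving 857 at 20 kg.
Runner-up crampons + field guide + solar charger + tent + sleeping bag tops out at 845.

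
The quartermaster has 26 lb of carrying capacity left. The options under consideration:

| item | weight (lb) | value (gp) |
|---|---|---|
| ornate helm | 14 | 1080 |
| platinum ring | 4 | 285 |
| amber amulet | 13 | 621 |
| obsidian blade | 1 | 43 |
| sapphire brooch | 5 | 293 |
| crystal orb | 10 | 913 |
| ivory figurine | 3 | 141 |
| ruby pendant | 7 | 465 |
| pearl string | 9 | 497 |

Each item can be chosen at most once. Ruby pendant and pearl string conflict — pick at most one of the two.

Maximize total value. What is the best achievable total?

2036

Density check — crystal orb 91.30, ornate helm 77.14, platinum ring 71.25 are the best per lb.
Taking ornate helm + obsidian blade + crystal orb: 25 lb used, 2036 in value.
No other feasible combination exceeds 2036.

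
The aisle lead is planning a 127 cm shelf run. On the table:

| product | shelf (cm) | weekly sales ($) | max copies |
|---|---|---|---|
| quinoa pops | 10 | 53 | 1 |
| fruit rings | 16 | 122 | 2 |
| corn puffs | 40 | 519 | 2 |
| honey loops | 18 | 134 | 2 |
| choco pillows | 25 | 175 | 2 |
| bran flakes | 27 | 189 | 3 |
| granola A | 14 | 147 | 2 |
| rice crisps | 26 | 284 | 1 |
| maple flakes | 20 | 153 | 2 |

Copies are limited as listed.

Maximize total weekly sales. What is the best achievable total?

1475

Ranking by ratio (weekly sales/cm): corn puffs 12.97, rice crisps 10.92, granola A 10.50, maple flakes 7.65.
Taking the top-ratio products first gives 2×corn puffs + granola A + rice crisps for 1469 (120 cm).
The 14 cm tied up in granola A is better spent on maple flakes — total rises to 1475 (126 cm).
That's the maximum — no swap from here does better than 1475.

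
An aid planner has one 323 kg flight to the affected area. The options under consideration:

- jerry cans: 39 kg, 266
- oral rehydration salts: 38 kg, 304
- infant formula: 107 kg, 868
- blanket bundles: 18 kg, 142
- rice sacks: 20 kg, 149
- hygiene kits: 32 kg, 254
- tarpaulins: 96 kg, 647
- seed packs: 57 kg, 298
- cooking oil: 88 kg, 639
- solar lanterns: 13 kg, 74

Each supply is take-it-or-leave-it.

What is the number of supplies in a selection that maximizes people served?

Optimal total is 2473.
jerry cans + oral rehydration salts + infant formula + blanket bundles + hygiene kits + cooking oil hits 2473 at 322 kg.
Every optimal selection uses 6 supplies.

6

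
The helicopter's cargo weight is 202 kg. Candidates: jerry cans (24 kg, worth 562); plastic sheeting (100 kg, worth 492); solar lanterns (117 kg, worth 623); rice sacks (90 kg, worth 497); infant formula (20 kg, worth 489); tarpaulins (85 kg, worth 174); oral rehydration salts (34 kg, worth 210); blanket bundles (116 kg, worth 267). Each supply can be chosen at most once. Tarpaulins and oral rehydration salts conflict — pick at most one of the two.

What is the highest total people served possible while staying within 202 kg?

By people served per kg: infant formula 24.45, jerry cans 23.42, oral rehydration salts 6.18, rice sacks 5.52 lead.
Filling by ratio: jerry cans + rice sacks + infant formula + oral rehydration salts for 1758, with 34 kg left unused.
The 90 kg tied up in rice sacks is better spent on solar lanterns — total rises to 1884 (195 kg).
Next best is jerry cans + rice sacks + infant formula + oral rehydration salts at 1758 (168 kg) — short by 126.

1884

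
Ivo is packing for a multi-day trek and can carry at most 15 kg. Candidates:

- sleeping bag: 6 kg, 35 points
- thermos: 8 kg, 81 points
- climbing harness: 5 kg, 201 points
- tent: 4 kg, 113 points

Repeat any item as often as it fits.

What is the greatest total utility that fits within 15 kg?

603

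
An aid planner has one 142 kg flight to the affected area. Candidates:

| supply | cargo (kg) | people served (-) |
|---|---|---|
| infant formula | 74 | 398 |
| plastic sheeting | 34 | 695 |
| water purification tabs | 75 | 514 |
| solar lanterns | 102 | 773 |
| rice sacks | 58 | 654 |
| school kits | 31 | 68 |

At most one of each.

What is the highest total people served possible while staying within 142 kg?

A density-first pass picks plastic sheeting + rice sacks + school kits — 1417 at 123 kg.
Replace rice sacks and school kits with solar lanterns: the trade gains 51 net, giving 1468 at 136 kg.
The spare 6 kg is too small for any remaining supply, and no exchange beats 1468.

1468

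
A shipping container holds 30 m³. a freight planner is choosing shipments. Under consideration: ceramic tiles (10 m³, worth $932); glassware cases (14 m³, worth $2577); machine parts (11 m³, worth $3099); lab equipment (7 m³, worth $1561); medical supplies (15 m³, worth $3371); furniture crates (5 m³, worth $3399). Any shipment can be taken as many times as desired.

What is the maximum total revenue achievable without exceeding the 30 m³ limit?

20394

6×furniture crates uses 30 of the 30 m³ and totals 20394.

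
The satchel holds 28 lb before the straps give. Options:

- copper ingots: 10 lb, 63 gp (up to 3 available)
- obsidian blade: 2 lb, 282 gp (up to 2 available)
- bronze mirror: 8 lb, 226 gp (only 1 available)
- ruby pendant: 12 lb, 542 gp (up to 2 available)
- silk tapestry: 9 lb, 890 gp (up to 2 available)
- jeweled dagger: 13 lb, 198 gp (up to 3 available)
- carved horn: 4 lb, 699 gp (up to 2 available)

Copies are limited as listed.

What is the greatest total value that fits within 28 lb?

3460

By value per lb: carved horn 174.75, obsidian blade 141.00, silk tapestry 98.89 lead.
Taking the top-ratio items first gives 2×obsidian blade + silk tapestry + 2×carved horn for 2852 (21 lb).
Dropping obsidian blade frees 2 lb; slotting in silk tapestry (9 lb) lifts the total to 3460 at 28 lb.
No other feasible combination exceeds 3460.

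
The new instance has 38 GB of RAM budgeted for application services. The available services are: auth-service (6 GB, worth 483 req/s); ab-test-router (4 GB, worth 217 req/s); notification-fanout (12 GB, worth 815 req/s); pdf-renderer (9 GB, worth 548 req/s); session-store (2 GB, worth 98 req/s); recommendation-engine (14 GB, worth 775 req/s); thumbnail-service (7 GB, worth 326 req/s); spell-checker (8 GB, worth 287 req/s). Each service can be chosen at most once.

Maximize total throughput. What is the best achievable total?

2389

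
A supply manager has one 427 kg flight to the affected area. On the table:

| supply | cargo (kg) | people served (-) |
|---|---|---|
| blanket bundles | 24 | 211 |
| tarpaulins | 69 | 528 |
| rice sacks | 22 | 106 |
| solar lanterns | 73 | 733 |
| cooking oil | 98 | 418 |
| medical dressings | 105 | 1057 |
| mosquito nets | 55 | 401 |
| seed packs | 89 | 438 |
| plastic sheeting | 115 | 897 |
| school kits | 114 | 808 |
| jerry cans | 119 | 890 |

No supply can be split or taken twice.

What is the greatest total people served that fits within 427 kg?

3616

Taking the top-ratio supplies first gives blanket bundles + tarpaulins + rice sacks + solar lanterns + medical dressings + plastic sheeting for 3532 (408 kg).
The 46 kg tied up in blanket bundles and rice sacks is better spent on mosquito nets — total rises to 3616 (417 kg).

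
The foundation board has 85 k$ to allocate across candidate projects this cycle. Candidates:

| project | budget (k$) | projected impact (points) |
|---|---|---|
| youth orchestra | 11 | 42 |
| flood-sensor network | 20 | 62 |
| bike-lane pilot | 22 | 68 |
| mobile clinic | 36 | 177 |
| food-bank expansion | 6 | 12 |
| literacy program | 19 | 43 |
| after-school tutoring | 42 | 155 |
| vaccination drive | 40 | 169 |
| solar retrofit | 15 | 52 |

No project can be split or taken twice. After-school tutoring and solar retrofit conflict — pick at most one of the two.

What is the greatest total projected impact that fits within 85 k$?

Taking mobile clinic + food-bank expansion + vaccination drive: 82 k$ used, 358 in projected impact.
No other feasible combination exceeds 358.

358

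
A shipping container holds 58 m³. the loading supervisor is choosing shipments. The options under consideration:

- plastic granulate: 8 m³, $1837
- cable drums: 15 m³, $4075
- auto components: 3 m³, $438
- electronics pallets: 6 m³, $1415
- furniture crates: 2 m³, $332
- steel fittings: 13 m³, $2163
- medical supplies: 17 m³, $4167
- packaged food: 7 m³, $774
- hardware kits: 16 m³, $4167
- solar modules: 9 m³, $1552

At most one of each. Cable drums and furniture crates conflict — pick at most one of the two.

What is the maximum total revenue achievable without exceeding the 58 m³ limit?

Cable drums + auto components + electronics pallets + medical supplies + hardware kits uses 57 of the 58 m³ and totals 14262.

14262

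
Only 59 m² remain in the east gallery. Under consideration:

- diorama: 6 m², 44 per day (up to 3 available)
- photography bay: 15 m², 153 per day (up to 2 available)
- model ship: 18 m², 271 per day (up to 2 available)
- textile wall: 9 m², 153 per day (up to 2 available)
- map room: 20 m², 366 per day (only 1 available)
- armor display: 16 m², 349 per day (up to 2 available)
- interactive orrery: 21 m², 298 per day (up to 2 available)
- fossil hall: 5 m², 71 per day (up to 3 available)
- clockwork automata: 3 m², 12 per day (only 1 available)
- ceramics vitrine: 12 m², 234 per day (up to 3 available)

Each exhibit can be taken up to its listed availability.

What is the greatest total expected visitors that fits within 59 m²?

1178

Taking 2×armor display + clockwork automata + 2×ceramics vitrine: 59 m² used, 1178 in expected visitors.
Nothing else within 59 m² beats 1178.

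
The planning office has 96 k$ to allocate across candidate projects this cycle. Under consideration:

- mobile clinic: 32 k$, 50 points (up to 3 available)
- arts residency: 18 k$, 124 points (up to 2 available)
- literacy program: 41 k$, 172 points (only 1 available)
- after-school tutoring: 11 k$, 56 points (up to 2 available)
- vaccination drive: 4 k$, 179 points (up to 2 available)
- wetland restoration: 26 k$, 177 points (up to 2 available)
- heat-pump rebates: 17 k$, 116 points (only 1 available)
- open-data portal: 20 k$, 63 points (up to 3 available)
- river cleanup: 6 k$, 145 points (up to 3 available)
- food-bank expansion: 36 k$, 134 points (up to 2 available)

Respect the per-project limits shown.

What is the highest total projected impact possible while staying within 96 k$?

1271

Filling by ratio: 2×arts residency + after-school tutoring + 2×vaccination drive + heat-pump rebates + 3×river cleanup for 1213, with 6 k$ left unused.
Replace arts residency and after-school tutoring and heat-pump rebates with 2×wetland restoration: the trade gains 58 net, giving 1271 at 96 k$.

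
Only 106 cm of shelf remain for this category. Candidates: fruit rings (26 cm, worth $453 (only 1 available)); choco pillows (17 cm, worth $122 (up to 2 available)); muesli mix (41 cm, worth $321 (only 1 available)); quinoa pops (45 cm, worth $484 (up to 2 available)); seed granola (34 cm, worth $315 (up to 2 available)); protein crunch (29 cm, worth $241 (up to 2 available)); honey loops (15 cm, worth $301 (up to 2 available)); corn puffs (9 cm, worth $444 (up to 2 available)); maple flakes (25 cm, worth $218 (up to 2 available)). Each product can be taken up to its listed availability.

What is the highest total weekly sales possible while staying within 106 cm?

Taking the top-ratio products first gives fruit rings + 2×honey loops + 2×corn puffs + maple flakes for 2161 (99 cm).
The 25 cm tied up in maple flakes is better spent on protein crunch — total rises to 2184 (103 cm).
Nothing else within 106 cm beats 2184.

2184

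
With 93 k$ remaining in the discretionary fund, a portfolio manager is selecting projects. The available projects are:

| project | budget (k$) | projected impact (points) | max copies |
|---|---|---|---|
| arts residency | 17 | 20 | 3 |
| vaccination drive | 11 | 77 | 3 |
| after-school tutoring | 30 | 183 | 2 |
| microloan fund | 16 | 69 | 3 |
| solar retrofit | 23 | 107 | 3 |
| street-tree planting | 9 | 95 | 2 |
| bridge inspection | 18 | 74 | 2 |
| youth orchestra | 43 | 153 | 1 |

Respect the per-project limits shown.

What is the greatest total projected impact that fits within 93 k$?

Ranking by ratio (projected impact/k$): street-tree planting 10.56, vaccination drive 7.00, after-school tutoring 6.10, solar retrofit 4.65.
Filling by ratio: 3×vaccination drive + after-school tutoring + 2×street-tree planting for 604, with 12 k$ left unused.
Dropping vaccination drive frees 11 k$; slotting in solar retrofit (23 k$) lifts the total to 634 at 93 k$.
No other feasible combination exceeds 634.

634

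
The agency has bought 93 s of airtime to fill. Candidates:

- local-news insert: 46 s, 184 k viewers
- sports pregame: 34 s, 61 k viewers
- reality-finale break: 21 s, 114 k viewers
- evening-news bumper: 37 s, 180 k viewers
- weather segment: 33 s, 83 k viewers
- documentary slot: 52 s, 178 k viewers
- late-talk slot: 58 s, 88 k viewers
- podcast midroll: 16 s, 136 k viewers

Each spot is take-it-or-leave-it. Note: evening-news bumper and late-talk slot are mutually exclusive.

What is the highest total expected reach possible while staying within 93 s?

434

Greedy by ratio would take reality-finale break + evening-news bumper + podcast midroll: 74 s used, total 430.
The 37 s tied up in evening-news bumper is better spent on local-news insert — total rises to 434 (83 s).
Next best is reality-finale break + evening-news bumper + podcast midroll at 430 (74 s) — short by 4.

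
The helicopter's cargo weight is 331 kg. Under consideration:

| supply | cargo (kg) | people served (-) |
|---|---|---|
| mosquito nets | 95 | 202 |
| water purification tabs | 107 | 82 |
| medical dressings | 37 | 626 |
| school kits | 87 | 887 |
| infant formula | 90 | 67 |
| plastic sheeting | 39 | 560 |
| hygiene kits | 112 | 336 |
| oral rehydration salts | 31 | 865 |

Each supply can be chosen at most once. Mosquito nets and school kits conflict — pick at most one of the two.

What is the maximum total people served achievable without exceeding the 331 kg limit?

Best packing: medical dressings + school kits + plastic sheeting + hygiene kits + oral rehydration salts — 306 kg, 3274 total.

3274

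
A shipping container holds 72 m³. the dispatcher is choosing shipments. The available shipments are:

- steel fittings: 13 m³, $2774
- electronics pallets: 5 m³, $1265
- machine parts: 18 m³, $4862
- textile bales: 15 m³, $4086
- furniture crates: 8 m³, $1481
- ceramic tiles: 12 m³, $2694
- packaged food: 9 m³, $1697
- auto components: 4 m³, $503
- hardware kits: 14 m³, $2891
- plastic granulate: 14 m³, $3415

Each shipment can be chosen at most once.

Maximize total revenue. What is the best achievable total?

17831

Taking the top-ratio shipments first gives electronics pallets + machine parts + textile bales + furniture crates + ceramic tiles + plastic granulate for 17803 (72 m³).
The 13 m³ tied up in electronics pallets and furniture crates is better spent on steel fittings — total rises to 17831 (72 m³).
Next best is electronics pallets + machine parts + textile bales + furniture crates + ceramic tiles + plastic granulate at 17803 (72 m³) — short by 28.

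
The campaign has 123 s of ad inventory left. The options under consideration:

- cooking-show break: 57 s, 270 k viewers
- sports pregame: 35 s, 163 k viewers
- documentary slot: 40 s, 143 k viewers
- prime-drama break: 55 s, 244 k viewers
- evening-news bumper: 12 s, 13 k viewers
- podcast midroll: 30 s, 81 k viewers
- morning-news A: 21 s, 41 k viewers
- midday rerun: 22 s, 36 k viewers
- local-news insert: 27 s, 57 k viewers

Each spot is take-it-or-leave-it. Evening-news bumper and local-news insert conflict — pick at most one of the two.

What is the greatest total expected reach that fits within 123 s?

514

By expected reach per s: cooking-show break 4.74, sports pregame 4.66, prime-drama break 4.44 lead.
Best packing: cooking-show break + prime-drama break — 112 s, 514 total.
The spare 11 s is too small for any remaining spot, and no feasible exchange beats 514.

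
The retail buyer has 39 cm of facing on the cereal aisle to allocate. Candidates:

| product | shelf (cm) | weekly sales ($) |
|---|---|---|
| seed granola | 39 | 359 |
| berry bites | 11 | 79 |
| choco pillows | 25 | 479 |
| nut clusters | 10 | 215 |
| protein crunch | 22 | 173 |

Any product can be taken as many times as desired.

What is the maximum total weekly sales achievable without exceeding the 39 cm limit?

694

Filling by ratio: 3×nut clusters for 645, with 9 cm left unused.
The 20 cm tied up in 2×nut clusters is better spent on choco pillows — total rises to 694 (35 cm).
No other feasible combination exceeds 694.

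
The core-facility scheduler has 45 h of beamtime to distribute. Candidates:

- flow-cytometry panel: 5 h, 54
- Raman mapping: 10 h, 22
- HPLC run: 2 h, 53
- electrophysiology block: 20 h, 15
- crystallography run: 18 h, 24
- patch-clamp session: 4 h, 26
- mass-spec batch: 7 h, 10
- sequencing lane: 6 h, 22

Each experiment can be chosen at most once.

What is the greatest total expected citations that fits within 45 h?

A density-first pass picks flow-cytometry panel + Raman mapping + HPLC run + patch-clamp session + mass-spec batch + sequencing lane — 187 at 34 h.
Dropping mass-spec batch frees 7 h; slotting in crystallography run (18 h) lifts the total to 201 at 45 h.

201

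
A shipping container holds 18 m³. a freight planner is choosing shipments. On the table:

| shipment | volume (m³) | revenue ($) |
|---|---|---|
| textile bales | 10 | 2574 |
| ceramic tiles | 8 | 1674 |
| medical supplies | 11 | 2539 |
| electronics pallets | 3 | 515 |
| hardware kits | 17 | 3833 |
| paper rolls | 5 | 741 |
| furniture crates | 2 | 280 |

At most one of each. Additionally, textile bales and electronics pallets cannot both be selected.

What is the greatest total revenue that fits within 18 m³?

4248

Ranking by ratio (revenue/m³): textile bales 257.40, medical supplies 230.82, hardware kits 225.47, ceramic tiles 209.25.
Taking textile bales + ceramic tiles: 18 m³ used, 4248 in revenue.
The closest alternative, hardware kits, reaches only 3833.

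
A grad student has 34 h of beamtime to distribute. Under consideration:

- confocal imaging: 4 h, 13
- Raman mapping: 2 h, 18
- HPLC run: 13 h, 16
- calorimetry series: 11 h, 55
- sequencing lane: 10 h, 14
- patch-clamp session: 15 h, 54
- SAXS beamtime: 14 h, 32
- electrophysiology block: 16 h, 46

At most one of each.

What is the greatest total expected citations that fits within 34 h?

Confocal imaging + Raman mapping + calorimetry series + patch-clamp session uses 32 of the 34 h and totals 140.
The closest alternative, confocal imaging + Raman mapping + calorimetry series + electrophysiology block, reaches only 132.

140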